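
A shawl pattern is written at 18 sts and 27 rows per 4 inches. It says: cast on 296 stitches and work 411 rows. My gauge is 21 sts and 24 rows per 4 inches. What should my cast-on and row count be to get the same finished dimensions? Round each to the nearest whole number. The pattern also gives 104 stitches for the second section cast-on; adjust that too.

Stitches: 296 × 21/18 = 345.33 → 345.
Rows: 411 × 24/27 = 365.33 → 365.
second section cast-on: 104 × 21/18 = 121.33 → 121.

Cast on 345 stitches; work 365 rows; second section cast-on 121 stitches.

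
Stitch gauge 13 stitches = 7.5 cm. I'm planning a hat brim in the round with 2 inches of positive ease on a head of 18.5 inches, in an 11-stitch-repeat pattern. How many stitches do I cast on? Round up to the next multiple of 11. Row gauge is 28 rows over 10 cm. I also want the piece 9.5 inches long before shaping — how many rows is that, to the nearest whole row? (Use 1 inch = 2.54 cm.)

Finished = 18.5 + 2 = 20.5 inches.
20.5 inches × 2.54 = 52.07 cm.
13/7.5 = 1.733 sts per cm; 52.07 × 1.733 = 90.25 sts.
Next multiple of 11 → 99.
9.5 inches = 24.13 cm; × 2.8 = 67.56 → 68 rows.

Cast on 99 stitches; work 68 rows.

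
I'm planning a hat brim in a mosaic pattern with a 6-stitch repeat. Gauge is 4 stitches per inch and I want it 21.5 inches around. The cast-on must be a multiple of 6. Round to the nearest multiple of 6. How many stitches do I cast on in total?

4 / 1 = 4 sts per inch.
21.5 × 4 = 86.00 sts.
Nearest multiple of 6: 84.

CO 84 sts.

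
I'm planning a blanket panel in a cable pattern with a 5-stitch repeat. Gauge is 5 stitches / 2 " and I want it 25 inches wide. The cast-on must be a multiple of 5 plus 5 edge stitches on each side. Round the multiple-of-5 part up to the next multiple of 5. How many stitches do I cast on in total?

5 / 2 = 2.5 sts per inch.
25 × 2.5 = 62.50 sts.
Less 10 edge sts → 52.50 for the repeat.
Next multiple of 5: 55.
Add back 10 edge sts → 65.

Cast on 65 stitches.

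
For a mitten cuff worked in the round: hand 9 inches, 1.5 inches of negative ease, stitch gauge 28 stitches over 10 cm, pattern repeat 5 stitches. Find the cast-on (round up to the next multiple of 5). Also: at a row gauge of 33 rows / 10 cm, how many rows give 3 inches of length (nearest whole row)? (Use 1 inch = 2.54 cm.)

Finished = 9 − 1.5 = 7.5 inches.
7.5 inches × 2.54 = 19.05 cm.
28/10 = 2.8 sts per cm; 19.05 × 2.8 = 53.34 sts.
Next multiple of 5 → 55.
3 inches = 7.62 cm; × 3.3 = 25.15 → 25 rows.

Cast on 55 stitches; work 25 rows.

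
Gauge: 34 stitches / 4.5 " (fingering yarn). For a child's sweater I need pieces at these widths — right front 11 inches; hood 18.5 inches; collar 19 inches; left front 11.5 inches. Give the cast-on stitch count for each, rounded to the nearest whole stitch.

Rate = 34/4.5 = 7.556 sts per in.
right front: 11 × 7.556 = 83.11 → 83.
hood: 18.5 × 7.556 = 139.78 → 140.
collar: 19 × 7.556 = 143.56 → 144.
left front: 11.5 × 7.556 = 86.89 → 87.

right front 83; hood 140; collar 144; left front 87.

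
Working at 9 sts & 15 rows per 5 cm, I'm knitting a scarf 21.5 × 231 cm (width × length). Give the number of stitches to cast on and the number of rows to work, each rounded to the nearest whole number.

Cast on 39 stitches and work 693 rows.

Stitch gauge = 9/5 = 1.8 sts/cm; 21.5 × 1.8 = 38.70 → 39 sts.
Row gauge = 15/5 = 3 rows/cm; 231 × 3 = 693.00 → 693 rows.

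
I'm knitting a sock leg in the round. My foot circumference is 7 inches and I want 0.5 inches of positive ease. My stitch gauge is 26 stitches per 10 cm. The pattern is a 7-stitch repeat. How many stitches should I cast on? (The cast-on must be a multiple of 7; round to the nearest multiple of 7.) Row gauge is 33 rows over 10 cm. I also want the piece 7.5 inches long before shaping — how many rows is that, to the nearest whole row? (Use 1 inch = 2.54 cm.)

Finished = 7 + 0.5 = 7.5 inches.
7.5 inches × 2.54 = 19.05 cm.
26/10 = 2.6 sts per cm; 19.05 × 2.6 = 49.53 sts.
Nearest multiple of 7 → 49.
7.5 inches = 19.05 cm; × 3.3 = 62.87 → 63 rows.

Cast on 49 stitches; work 63 rows.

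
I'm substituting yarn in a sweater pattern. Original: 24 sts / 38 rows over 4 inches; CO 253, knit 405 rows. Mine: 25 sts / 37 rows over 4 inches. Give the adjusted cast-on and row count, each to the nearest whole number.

Stitches: 253 × 25/24 = 263.54 → 264.
Rows: 405 × 37/38 = 394.34 → 394.

Cast on 264 stitches; work 394 rows.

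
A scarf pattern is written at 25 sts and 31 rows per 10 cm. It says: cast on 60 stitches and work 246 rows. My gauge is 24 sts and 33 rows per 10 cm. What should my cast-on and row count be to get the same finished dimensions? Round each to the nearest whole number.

Cast on 58 stitches; work 262 rows.

Stitches: 60 × 24/25 = 57.60 → 58.
Rows: 246 × 33/31 = 261.87 → 262.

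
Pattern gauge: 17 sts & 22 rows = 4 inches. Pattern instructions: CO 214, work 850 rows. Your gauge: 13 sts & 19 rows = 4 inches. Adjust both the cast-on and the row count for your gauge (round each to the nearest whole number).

Stitches: 214 × 13/17 = 163.65 → 164.
Rows: 850 × 19/22 = 734.09 → 734.

Cast on 164 stitches; work 734 rows.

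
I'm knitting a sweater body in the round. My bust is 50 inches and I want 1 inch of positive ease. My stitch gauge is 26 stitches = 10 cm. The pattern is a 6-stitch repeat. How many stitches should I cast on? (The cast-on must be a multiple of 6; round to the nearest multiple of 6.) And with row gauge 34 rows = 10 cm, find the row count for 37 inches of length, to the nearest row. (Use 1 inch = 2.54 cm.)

Finished = 50 + 1 = 51 inches.
51 inches × 2.54 = 129.54 cm.
26/10 = 2.6 sts per cm; 129.54 × 2.6 = 336.80 sts.
Nearest multiple of 6 → 336.
37 inches = 93.98 cm; × 3.4 = 319.53 → 320 rows.

Cast on 336 stitches; work 320 rows.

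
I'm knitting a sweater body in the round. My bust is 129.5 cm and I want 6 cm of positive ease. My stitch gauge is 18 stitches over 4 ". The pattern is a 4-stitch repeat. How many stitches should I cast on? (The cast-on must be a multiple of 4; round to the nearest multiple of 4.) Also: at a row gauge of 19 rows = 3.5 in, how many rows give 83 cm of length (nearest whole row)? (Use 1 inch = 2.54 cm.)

Finished = 129.5 + 6 = 135.5 cm.
135.5 cm × 1/2.54 = 53.35 inches.
18/4 = 4.5 sts per in; 53.35 × 4.5 = 240.06 sts.
Nearest multiple of 4 → 240.
83 cm = 32.68 inches; × 5.429 = 177.39 → 177 rows.

Cast on 240 stitches; work 177 rows.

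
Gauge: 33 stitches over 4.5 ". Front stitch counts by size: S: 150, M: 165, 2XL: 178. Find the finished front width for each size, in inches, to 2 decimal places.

33/4.5 = 7.333 sts per in.
S: 150 / 7.333 = 20.455 → 20.45 in.
M: 165 / 7.333 = 22.500 → 22.50 in.
2XL: 178 / 7.333 = 24.273 → 24.27 in.

S 20.45 inches; M 22.50 inches; 2XL 24.27 inches.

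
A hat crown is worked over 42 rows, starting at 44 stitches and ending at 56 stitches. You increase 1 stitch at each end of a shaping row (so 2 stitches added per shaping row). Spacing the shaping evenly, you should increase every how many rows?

Stitches to add: |56 − 44| = 12.
Shaping rows needed: 12 / 2 = 6.
42 rows / 6 = every 7 rows.

Increase every 7th row.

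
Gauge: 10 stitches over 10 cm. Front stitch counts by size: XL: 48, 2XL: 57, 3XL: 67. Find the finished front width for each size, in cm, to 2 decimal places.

XL 48.00 cm; 2XL 57.00 cm; 3XL 67.00 cm.

10/10 = 1 sts per cm.
XL: 48 / 1 = 48.000 → 48.00 cm.
2XL: 57 / 1 = 57.000 → 57.00 cm.
3XL: 67 / 1 = 67.000 → 67.00 cm.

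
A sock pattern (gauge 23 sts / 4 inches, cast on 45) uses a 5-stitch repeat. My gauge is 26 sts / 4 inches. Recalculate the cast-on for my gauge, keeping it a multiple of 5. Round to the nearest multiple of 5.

CO 50 sts.

45 × 26 / 23 = 50.87.
Nearest multiple of 5: 50.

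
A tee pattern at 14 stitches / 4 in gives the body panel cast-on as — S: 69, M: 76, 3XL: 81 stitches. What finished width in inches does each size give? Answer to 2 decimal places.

14/4 = 3.5 sts per in.
S: 69 / 3.5 = 19.714 → 19.71 in.
M: 76 / 3.5 = 21.714 → 21.71 in.
3XL: 81 / 3.5 = 23.143 → 23.14 in.

S 19.71 inches; M 21.71 inches; 3XL 23.14 inches.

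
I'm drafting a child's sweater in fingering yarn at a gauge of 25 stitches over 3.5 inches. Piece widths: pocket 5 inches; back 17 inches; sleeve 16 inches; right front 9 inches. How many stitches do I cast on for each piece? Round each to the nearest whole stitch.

Rate = 25/3.5 = 7.143 sts per in.
pocket: 5 × 7.143 = 35.71 → 36.
back: 17 × 7.143 = 121.43 → 121.
sleeve: 16 × 7.143 = 114.29 → 114.
right front: 9 × 7.143 = 64.29 → 64.

pocket 36; back 121; sleeve 114; right front 64.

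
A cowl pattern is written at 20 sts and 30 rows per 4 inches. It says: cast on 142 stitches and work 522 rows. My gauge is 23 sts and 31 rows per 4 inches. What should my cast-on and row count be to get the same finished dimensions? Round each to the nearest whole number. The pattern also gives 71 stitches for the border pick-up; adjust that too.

Stitches: 142 × 23/20 = 163.30 → 163.
Rows: 522 × 31/30 = 539.40 → 539.
border pick-up: 71 × 23/20 = 81.65 → 82.

Cast on 163 stitches; work 539 rows; border pick-up 82 stitches.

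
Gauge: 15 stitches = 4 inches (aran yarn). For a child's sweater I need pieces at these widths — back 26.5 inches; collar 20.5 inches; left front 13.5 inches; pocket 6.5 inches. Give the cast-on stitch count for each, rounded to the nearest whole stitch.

Rate = 15/4 = 3.75 sts per in.
back: 26.5 × 3.75 = 99.38 → 99.
collar: 20.5 × 3.75 = 76.88 → 77.
left front: 13.5 × 3.75 = 50.62 → 51.
pocket: 6.5 × 3.75 = 24.38 → 24.

back 99; collar 77; left front 51; pocket 24.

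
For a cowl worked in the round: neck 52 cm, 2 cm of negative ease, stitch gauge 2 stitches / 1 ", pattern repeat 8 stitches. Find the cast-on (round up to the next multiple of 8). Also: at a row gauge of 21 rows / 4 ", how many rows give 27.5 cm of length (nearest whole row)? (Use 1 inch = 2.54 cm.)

Cast on 40 stitches; work 57 rows.

Finished = 52 − 2 = 50 cm.
50 cm × 1/2.54 = 19.69 inches.
2/1 = 2 sts per in; 19.69 × 2 = 39.37 sts.
Next multiple of 8 → 40.
27.5 cm = 10.83 inches; × 5.25 = 56.84 → 57 rows.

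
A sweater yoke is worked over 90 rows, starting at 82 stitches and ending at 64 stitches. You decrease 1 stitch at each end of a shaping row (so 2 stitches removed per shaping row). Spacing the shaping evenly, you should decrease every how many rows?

Decrease every 10th row.

Stitches to remove: |64 − 82| = 18.
Shaping rows needed: 18 / 2 = 9.
90 rows / 9 = every 10 rows.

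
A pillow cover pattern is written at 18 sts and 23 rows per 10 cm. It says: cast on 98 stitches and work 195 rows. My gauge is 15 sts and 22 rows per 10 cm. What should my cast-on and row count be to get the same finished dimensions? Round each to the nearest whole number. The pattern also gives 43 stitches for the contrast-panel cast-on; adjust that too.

Stitches: 98 × 15/18 = 81.67 → 82.
Rows: 195 × 22/23 = 186.52 → 187.
contrast-panel cast-on: 43 × 15/18 = 35.83 → 36.

Cast on 82 stitches; work 187 rows; contrast-panel cast-on 36 stitches.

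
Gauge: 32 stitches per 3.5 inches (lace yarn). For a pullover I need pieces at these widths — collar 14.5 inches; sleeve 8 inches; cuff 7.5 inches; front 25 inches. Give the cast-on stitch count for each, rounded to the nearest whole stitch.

collar 133; sleeve 73; cuff 69; front 229.

Rate = 32/3.5 = 9.143 sts per in.
collar: 14.5 × 9.143 = 132.57 → 133.
sleeve: 8 × 9.143 = 73.14 → 73.
cuff: 7.5 × 9.143 = 68.57 → 69.
front: 25 × 9.143 = 228.57 → 229.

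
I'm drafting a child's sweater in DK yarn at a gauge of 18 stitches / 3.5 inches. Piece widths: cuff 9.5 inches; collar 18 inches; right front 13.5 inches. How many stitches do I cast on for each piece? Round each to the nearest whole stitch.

Rate = 18/3.5 = 5.143 sts per in.
cuff: 9.5 × 5.143 = 48.86 → 49.
collar: 18 × 5.143 = 92.57 → 93.
right front: 13.5 × 5.143 = 69.43 → 69.

cuff 49; collar 93; right front 69.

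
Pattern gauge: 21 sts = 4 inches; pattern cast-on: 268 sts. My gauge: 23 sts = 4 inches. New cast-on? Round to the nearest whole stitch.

Cast on 294 stitches.

Scale factor = 23 / 21 = 1.095.
268 × 23 / 21 = 293.52 sts.
→ 294 sts.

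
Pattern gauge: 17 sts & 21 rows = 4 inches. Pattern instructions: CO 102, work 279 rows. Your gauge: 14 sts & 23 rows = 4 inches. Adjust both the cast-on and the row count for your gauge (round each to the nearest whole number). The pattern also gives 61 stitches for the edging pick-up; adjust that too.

Cast on 84 stitches; work 306 rows; edging pick-up 50 stitches.

Stitches: 102 × 14/17 = 84.00 → 84.
Rows: 279 × 23/21 = 305.57 → 306.
edging pick-up: 61 × 14/17 = 50.24 → 50.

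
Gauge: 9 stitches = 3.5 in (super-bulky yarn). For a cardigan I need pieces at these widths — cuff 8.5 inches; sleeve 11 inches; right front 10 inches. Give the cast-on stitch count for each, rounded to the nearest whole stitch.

cuff 22; sleeve 28; right front 26.

Rate = 9/3.5 = 2.571 sts per in.
cuff: 8.5 × 2.571 = 21.86 → 22.
sleeve: 11 × 2.571 = 28.29 → 28.
right front: 10 × 2.571 = 25.71 → 26.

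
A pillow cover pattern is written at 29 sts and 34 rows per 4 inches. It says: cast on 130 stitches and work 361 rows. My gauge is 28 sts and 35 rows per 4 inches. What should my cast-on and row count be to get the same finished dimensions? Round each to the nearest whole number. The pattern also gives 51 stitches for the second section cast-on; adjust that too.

Stitches: 130 × 28/29 = 125.52 → 126.
Rows: 361 × 35/34 = 371.62 → 372.
second section cast-on: 51 × 28/29 = 49.24 → 49.

Cast on 126 stitches; work 372 rows; second section cast-on 49 stitches.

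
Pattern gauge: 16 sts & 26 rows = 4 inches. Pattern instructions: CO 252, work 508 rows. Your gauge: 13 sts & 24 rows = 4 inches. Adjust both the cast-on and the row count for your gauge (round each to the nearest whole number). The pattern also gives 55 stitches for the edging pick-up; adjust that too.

Cast on 205 stitches; work 469 rows; edging pick-up 45 stitches.

Stitches: 252 × 13/16 = 204.75 → 205.
Rows: 508 × 24/26 = 468.92 → 469.
edging pick-up: 55 × 13/16 = 44.69 → 45.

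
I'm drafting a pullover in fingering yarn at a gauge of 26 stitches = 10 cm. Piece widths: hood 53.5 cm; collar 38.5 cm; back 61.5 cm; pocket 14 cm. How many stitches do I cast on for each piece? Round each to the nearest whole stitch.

Rate = 26/10 = 2.6 sts per cm.
hood: 53.5 × 2.6 = 139.10 → 139.
collar: 38.5 × 2.6 = 100.10 → 100.
back: 61.5 × 2.6 = 159.90 → 160.
pocket: 14 × 2.6 = 36.40 → 36.

hood 139; collar 100; back 160; pocket 36.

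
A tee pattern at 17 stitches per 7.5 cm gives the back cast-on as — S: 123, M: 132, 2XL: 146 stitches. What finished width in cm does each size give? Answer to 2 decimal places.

S 54.26 cm; M 58.24 cm; 2XL 64.41 cm.

17/7.5 = 2.267 sts per cm.
S: 123 / 2.267 = 54.265 → 54.26 cm.
M: 132 / 2.267 = 58.235 → 58.24 cm.
2XL: 146 / 2.267 = 64.412 → 64.41 cm.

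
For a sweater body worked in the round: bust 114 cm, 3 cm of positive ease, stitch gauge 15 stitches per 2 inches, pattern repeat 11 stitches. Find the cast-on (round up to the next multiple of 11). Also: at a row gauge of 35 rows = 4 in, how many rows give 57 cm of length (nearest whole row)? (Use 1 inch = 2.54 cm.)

Finished = 114 + 3 = 117 cm.
117 cm × 1/2.54 = 46.06 inches.
15/2 = 7.5 sts per in; 46.06 × 7.5 = 345.47 sts.
Next multiple of 11 → 352.
57 cm = 22.44 inches; × 8.75 = 196.36 → 196 rows.

Cast on 352 stitches; work 196 rows.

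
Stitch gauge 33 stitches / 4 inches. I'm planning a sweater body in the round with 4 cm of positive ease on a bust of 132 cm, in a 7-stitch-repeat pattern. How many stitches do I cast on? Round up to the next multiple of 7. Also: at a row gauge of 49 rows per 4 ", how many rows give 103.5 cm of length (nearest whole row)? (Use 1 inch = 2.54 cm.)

Finished = 132 + 4 = 136 cm.
136 cm × 1/2.54 = 53.54 inches.
33/4 = 8.25 sts per in; 53.54 × 8.25 = 441.73 sts.
Next multiple of 7 → 448.
103.5 cm = 40.75 inches; × 12.25 = 499.16 → 499 rows.

Cast on 448 stitches; work 499 rows.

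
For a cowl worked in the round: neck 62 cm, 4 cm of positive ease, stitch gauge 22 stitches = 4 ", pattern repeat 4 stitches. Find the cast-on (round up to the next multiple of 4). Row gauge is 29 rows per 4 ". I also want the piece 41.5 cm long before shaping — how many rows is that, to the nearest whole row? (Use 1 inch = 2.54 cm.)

Finished = 62 + 4 = 66 cm.
66 cm × 1/2.54 = 25.98 inches.
22/4 = 5.5 sts per in; 25.98 × 5.5 = 142.91 sts.
Next multiple of 4 → 144.
41.5 cm = 16.34 inches; × 7.25 = 118.45 → 118 rows.

Cast on 144 stitches; work 118 rows.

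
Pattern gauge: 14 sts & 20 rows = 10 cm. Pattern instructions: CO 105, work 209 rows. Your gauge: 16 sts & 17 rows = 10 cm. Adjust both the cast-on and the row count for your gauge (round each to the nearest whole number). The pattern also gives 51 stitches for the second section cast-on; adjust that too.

Stitches: 105 × 16/14 = 120.00 → 120.
Rows: 209 × 17/20 = 177.65 → 178.
second section cast-on: 51 × 16/14 = 58.29 → 58.

Cast on 120 stitches; work 178 rows; second section cast-on 58 stitches.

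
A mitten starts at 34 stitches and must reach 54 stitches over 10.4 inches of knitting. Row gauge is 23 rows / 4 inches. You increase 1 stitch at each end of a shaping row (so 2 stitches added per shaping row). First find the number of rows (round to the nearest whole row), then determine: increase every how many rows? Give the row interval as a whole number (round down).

Rows = 10.4 × 5.75 = 59.8 → 60 rows.
Stitches to add: 20 → 10 shaping rows (at 2 st each).
60 / 10 = 6.00 → every 6 rows.

Increase every 6th row.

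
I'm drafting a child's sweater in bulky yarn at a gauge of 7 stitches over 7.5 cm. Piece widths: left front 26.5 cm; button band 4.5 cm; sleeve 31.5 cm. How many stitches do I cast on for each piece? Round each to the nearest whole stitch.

Rate = 7/7.5 = 0.933 sts per cm.
left front: 26.5 × 0.933 = 24.73 → 25.
button band: 4.5 × 0.933 = 4.20 → 4.
sleeve: 31.5 × 0.933 = 29.40 → 29.

left front 25; button band 4; sleeve 29.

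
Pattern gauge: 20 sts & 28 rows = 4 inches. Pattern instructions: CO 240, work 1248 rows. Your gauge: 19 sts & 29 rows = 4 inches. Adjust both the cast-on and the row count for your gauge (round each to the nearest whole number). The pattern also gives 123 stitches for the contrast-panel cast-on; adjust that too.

Cast on 228 stitches; work 1293 rows; contrast-panel cast-on 117 stitches.

Stitches: 240 × 19/20 = 228.00 → 228.
Rows: 1248 × 29/28 = 1292.57 → 1293.
contrast-panel cast-on: 123 × 19/20 = 116.85 → 117.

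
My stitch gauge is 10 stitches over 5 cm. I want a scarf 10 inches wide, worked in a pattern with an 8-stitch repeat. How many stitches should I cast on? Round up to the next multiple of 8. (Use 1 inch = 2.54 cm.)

CO 56 sts.

10 in = 10 × 2.54 = 25.40 cm.
10 / 5 = 2 sts/cm.
25.40 × 2 = 50.80 sts.
→ 56.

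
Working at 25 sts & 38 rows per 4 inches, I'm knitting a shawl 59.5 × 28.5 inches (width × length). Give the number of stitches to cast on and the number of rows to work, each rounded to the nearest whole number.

Stitch gauge = 25/4 = 6.25 sts/in; 59.5 × 6.25 = 371.88 → 372 sts.
Row gauge = 38/4 = 9.5 rows/in; 28.5 × 9.5 = 270.75 → 271 rows.

Cast on 372 stitches and work 271 rows.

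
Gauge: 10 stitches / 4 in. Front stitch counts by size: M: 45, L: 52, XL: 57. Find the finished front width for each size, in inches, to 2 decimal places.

M 18.00 inches; L 20.80 inches; XL 22.80 inches.

10/4 = 2.5 sts per in.
M: 45 / 2.5 = 18.000 → 18.00 in.
L: 52 / 2.5 = 20.800 → 20.80 in.
XL: 57 / 2.5 = 22.800 → 22.80 in.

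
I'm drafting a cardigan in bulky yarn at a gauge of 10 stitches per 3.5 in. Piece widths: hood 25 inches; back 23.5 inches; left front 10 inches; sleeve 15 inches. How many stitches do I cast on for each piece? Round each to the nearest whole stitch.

Rate = 10/3.5 = 2.857 sts per in.
hood: 25 × 2.857 = 71.43 → 71.
back: 23.5 × 2.857 = 67.14 → 67.
left front: 10 × 2.857 = 28.57 → 29.
sleeve: 15 × 2.857 = 42.86 → 43.

hood 71; back 67; left front 29; sleeve 43.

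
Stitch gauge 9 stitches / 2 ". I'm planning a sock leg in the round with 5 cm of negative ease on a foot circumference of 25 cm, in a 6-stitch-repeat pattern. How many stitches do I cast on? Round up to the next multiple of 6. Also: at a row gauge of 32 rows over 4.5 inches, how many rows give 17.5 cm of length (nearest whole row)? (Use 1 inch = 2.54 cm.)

Cast on 36 stitches; work 49 rows.

Finished = 25 − 5 = 20 cm.
20 cm × 1/2.54 = 7.87 inches.
9/2 = 4.5 sts per in; 7.87 × 4.5 = 35.43 sts.
Next multiple of 6 → 36.
17.5 cm = 6.89 inches; × 7.111 = 48.99 → 49 rows.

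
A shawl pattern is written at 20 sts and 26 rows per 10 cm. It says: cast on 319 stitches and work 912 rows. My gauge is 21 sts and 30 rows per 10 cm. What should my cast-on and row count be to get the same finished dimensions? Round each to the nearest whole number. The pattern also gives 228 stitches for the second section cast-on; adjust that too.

Stitches: 319 × 21/20 = 334.95 → 335.
Rows: 912 × 30/26 = 1052.31 → 1052.
second section cast-on: 228 × 21/20 = 239.40 → 239.

Cast on 335 stitches; work 1052 rows; second section cast-on 239 stitches.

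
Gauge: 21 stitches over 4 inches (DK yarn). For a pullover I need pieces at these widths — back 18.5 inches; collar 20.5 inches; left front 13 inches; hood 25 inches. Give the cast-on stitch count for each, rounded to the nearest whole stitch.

Rate = 21/4 = 5.25 sts per in.
back: 18.5 × 5.25 = 97.12 → 97.
collar: 20.5 × 5.25 = 107.62 → 108.
left front: 13 × 5.25 = 68.25 → 68.
hood: 25 × 5.25 = 131.25 → 131.

back 97; collar 108; left front 68; hood 131.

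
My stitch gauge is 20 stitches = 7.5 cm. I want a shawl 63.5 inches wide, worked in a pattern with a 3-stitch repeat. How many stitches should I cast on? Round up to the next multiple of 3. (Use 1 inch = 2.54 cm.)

63.5 in = 63.5 × 2.54 = 161.29 cm.
20 / 7.5 = 2.667 sts/cm.
161.29 × 2.667 = 430.11 sts.
→ 432.

CO 432 sts.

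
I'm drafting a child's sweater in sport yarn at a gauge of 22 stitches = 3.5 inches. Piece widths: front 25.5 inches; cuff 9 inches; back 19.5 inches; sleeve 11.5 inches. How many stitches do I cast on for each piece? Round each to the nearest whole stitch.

Rate = 22/3.5 = 6.286 sts per in.
front: 25.5 × 6.286 = 160.29 → 160.
cuff: 9 × 6.286 = 56.57 → 57.
back: 19.5 × 6.286 = 122.57 → 123.
sleeve: 11.5 × 6.286 = 72.29 → 72.

front 160; cuff 57; back 123; sleeve 72.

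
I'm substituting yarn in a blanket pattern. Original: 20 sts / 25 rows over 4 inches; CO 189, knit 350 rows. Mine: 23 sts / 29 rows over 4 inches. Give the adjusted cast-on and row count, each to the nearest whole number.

Cast on 217 stitches; work 406 rows.

Stitches: 189 × 23/20 = 217.35 → 217.
Rows: 350 × 29/25 = 406.00 → 406.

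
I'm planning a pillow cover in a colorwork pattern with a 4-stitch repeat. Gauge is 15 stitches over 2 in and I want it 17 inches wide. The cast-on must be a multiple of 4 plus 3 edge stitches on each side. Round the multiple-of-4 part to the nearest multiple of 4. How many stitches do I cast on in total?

15 / 2 = 7.5 sts per inch.
17 × 7.5 = 127.50 sts.
Less 6 edge sts → 121.50 for the repeat.
Nearest multiple of 4: 120.
Add back 6 edge sts → 126.

CO 126 sts.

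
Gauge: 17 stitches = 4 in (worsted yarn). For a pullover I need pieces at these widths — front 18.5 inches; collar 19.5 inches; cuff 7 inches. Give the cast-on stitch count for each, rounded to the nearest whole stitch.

Rate = 17/4 = 4.25 sts per in.
front: 18.5 × 4.25 = 78.62 → 79.
collar: 19.5 × 4.25 = 82.88 → 83.
cuff: 7 × 4.25 = 29.75 → 30.

front 79; collar 83; cuff 30.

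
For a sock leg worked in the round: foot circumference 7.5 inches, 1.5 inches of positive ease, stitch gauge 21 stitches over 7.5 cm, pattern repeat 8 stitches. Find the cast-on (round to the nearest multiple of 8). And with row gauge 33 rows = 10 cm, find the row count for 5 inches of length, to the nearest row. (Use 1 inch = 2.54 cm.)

Finished = 7.5 + 1.5 = 9 inches.
9 inches × 2.54 = 22.86 cm.
21/7.5 = 2.8 sts per cm; 22.86 × 2.8 = 64.01 sts.
Nearest multiple of 8 → 64.
5 inches = 12.70 cm; × 3.3 = 41.91 → 42 rows.

Cast on 64 stitches; work 42 rows.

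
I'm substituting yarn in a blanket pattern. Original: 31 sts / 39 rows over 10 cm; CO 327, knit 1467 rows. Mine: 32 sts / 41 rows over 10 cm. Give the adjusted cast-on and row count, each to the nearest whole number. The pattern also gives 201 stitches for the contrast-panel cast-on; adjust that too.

Stitches: 327 × 32/31 = 337.55 → 338.
Rows: 1467 × 41/39 = 1542.23 → 1542.
contrast-panel cast-on: 201 × 32/31 = 207.48 → 207.

Cast on 338 stitches; work 1542 rows; contrast-panel cast-on 207 stitches.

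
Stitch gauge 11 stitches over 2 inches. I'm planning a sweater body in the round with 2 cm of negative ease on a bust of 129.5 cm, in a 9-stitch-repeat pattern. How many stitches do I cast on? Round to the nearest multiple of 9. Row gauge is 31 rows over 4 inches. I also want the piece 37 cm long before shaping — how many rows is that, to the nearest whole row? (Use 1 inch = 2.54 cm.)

Cast on 279 stitches; work 113 rows.

Finished = 129.5 − 2 = 127.5 cm.
127.5 cm × 1/2.54 = 50.20 inches.
11/2 = 5.5 sts per in; 50.20 × 5.5 = 276.08 sts.
Nearest multiple of 9 → 279.
37 cm = 14.57 inches; × 7.75 = 112.89 → 113 rows.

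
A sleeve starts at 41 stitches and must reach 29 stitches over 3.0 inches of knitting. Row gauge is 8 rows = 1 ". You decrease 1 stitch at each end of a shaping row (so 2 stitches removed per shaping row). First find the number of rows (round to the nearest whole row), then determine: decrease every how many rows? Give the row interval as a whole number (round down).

Decrease every 4th row.

Rows = 3.0 × 8 = 24.0 → 24 rows.
Stitches to remove: 12 → 6 shaping rows (at 2 st each).
24 / 6 = 4.00 → every 4 rows.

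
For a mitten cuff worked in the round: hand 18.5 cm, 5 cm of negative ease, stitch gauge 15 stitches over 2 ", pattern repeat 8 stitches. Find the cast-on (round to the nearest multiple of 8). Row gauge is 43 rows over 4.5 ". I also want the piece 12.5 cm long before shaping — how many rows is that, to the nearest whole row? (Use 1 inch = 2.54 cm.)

Cast on 40 stitches; work 47 rows.

Finished = 18.5 − 5 = 13.5 cm.
13.5 cm × 1/2.54 = 5.31 inches.
15/2 = 7.5 sts per in; 5.31 × 7.5 = 39.86 sts.
Nearest multiple of 8 → 40.
12.5 cm = 4.92 inches; × 9.556 = 47.03 → 47 rows.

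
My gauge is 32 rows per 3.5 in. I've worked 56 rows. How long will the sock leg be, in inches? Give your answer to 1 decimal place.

6.1 inches.

32 rows / 3.5 inch = 9.143 rows per inch.
56 / 9.143 = 6.12 inches.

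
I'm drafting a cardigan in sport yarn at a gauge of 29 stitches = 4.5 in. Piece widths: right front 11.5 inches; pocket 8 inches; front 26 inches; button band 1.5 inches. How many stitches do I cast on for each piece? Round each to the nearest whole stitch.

right front 74; pocket 52; front 168; button band 10.

Rate = 29/4.5 = 6.444 sts per in.
right front: 11.5 × 6.444 = 74.11 → 74.
pocket: 8 × 6.444 = 51.56 → 52.
front: 26 × 6.444 = 167.56 → 168.
button band: 1.5 × 6.444 = 9.67 → 10.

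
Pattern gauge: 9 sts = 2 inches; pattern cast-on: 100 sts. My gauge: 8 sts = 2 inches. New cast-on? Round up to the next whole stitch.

Cast on 89 stitches.

Scale factor = 8 / 9 = 0.889.
100 × 8 / 9 = 88.89 sts.
→ 89 sts.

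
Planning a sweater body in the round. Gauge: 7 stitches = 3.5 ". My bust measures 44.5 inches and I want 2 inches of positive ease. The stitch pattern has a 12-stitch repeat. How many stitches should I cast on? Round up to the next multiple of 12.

96 stitches.

Finished = 44.5 + 2 = 46.5 inches.
7 / 3.5 = 2 sts/in.
46.5 × 2 = 93.00 sts.
Next multiple of 12: 96.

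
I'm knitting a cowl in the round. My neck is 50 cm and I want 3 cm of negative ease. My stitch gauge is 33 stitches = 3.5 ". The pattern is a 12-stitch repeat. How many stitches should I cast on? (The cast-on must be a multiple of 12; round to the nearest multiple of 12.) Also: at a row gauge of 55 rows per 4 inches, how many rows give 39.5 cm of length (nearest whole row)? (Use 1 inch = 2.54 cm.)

Finished = 50 − 3 = 47 cm.
47 cm × 1/2.54 = 18.50 inches.
33/3.5 = 9.429 sts per in; 18.50 × 9.429 = 174.47 sts.
Nearest multiple of 12 → 180.
39.5 cm = 15.55 inches; × 13.75 = 213.83 → 214 rows.

Cast on 180 stitches; work 214 rows.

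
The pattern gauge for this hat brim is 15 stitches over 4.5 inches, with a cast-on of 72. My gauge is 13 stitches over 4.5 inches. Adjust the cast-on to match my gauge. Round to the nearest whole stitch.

Scale factor = 13 / 15 = 0.867.
72 × 13 / 15 = 62.40 sts.
→ 62 sts.

Cast on 62 stitches.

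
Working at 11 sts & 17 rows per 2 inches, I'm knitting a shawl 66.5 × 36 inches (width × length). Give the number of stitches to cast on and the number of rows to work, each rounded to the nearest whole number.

Stitch gauge = 11/2 = 5.5 sts/in; 66.5 × 5.5 = 365.75 → 366 sts.
Row gauge = 17/2 = 8.5 rows/in; 36 × 8.5 = 306.00 → 306 rows.

Cast on 366 stitches and work 306 rows.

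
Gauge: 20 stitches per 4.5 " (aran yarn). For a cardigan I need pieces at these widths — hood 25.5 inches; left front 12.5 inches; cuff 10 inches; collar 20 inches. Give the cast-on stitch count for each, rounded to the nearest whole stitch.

Rate = 20/4.5 = 4.444 sts per in.
hood: 25.5 × 4.444 = 113.33 → 113.
left front: 12.5 × 4.444 = 55.56 → 56.
cuff: 10 × 4.444 = 44.44 → 44.
collar: 20 × 4.444 = 88.89 → 89.

hood 113; left front 56; cuff 44; collar 89.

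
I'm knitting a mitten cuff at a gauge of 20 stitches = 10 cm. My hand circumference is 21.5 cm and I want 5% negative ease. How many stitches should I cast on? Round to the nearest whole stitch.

Finished = 21.5 × 0.95 = 20.43 cm.
20 / 10 = 2 sts per cm.
20.43 × 2 = 40.85 sts.
→ 41 sts.

Cast on 41 stitches.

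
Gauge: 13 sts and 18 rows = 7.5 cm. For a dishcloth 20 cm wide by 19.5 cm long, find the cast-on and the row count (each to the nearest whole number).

Cast on 35 stitches and work 47 rows.

Stitch gauge = 13/7.5 = 1.733 sts/cm; 20 × 1.733 = 34.67 → 35 sts.
Row gauge = 18/7.5 = 2.4 rows/cm; 19.5 × 2.4 = 46.80 → 47 rows.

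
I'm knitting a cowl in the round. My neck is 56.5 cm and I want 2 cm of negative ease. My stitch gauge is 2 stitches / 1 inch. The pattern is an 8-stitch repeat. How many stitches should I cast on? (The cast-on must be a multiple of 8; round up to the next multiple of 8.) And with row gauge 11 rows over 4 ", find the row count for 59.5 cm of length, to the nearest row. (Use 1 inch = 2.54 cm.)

Finished = 56.5 − 2 = 54.5 cm.
54.5 cm × 1/2.54 = 21.46 inches.
2/1 = 2 sts per in; 21.46 × 2 = 42.91 sts.
Next multiple of 8 → 48.
59.5 cm = 23.43 inches; × 2.75 = 64.42 → 64 rows.

Cast on 48 stitches; work 64 rows.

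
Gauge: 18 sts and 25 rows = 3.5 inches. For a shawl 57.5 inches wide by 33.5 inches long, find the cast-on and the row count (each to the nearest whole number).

Cast on 296 stitches and work 239 rows.

Stitch gauge = 18/3.5 = 5.143 sts/in; 57.5 × 5.143 = 295.71 → 296 sts.
Row gauge = 25/3.5 = 7.143 rows/in; 33.5 × 7.143 = 239.29 → 239 rows.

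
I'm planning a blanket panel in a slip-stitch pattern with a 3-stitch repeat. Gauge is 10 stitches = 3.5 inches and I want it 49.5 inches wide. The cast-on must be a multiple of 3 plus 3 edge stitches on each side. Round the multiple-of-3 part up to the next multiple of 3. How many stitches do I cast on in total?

Cast on 144 stitches.

10 / 3.5 = 2.857 sts per inch.
49.5 × 2.857 = 141.43 sts.
Less 6 edge sts → 135.43 for the repeat.
Next multiple of 3: 138.
Add back 6 edge sts → 144.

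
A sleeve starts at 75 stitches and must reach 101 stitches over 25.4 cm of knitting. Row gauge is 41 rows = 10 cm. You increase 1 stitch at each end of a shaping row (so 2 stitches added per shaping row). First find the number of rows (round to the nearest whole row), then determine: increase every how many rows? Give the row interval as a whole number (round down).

Rows = 25.4 × 4.1 = 104.1 → 104 rows.
Stitches to add: 26 → 13 shaping rows (at 2 st each).
104 / 13 = 8.00 → every 8 rows.

Increase every 8th row.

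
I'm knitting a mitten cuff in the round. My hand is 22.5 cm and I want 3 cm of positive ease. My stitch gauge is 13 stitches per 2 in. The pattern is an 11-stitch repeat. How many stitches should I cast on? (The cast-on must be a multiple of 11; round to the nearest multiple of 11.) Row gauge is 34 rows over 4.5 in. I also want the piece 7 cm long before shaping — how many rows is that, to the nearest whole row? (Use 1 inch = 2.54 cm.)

Finished = 22.5 + 3 = 25.5 cm.
25.5 cm × 1/2.54 = 10.04 inches.
13/2 = 6.5 sts per in; 10.04 × 6.5 = 65.26 sts.
Nearest multiple of 11 → 66.
7 cm = 2.76 inches; × 7.556 = 20.82 → 21 rows.

Cast on 66 stitches; work 21 rows.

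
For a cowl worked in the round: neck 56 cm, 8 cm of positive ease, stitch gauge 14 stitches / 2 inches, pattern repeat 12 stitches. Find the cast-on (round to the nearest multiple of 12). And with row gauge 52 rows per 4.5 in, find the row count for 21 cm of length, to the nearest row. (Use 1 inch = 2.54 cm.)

Finished = 56 + 8 = 64 cm.
64 cm × 1/2.54 = 25.20 inches.
14/2 = 7 sts per in; 25.20 × 7 = 176.38 sts.
Nearest multiple of 12 → 180.
21 cm = 8.27 inches; × 11.556 = 95.54 → 96 rows.

Cast on 180 stitches; work 96 rows.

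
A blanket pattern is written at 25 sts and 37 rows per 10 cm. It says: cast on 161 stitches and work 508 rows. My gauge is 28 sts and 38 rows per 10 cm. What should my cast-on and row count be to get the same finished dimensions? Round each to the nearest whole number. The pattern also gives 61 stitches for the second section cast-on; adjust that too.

Cast on 180 stitches; work 522 rows; second section cast-on 68 stitches.

Stitches: 161 × 28/25 = 180.32 → 180.
Rows: 508 × 38/37 = 521.73 → 522.
second section cast-on: 61 × 28/25 = 68.32 → 68.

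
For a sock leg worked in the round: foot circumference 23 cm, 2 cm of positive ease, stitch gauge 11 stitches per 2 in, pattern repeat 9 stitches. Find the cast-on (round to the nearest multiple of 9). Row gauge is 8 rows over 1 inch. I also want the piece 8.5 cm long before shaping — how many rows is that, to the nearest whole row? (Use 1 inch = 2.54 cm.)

Cast on 54 stitches; work 27 rows.

Finished = 23 + 2 = 25 cm.
25 cm × 1/2.54 = 9.84 inches.
11/2 = 5.5 sts per in; 9.84 × 5.5 = 54.13 sts.
Nearest multiple of 9 → 54.
8.5 cm = 3.35 inches; × 8 = 26.77 → 27 rows.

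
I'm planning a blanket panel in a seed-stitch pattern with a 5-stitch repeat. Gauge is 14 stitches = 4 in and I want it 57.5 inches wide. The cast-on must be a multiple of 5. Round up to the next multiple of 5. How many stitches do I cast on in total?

14 / 4 = 3.5 sts per inch.
57.5 × 3.5 = 201.25 sts.
Next multiple of 5: 205.

Cast on 205 stitches.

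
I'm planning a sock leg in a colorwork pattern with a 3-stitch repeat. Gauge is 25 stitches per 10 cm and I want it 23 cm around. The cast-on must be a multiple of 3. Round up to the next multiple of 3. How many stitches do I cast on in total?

25 / 10 = 2.5 sts per cm.
23 × 2.5 = 57.50 sts.
Next multiple of 3: 60.

Cast on 60 stitches.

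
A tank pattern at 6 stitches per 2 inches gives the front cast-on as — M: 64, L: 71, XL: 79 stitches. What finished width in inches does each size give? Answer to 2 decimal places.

6/2 = 3 sts per in.
M: 64 / 3 = 21.333 → 21.33 in.
L: 71 / 3 = 23.667 → 23.67 in.
XL: 79 / 3 = 26.333 → 26.33 in.

M 21.33 inches; L 23.67 inches; XL 26.33 inches.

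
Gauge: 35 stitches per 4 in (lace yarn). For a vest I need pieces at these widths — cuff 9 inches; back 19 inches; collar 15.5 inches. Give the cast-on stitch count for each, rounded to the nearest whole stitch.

Rate = 35/4 = 8.75 sts per in.
cuff: 9 × 8.75 = 78.75 → 79.
back: 19 × 8.75 = 166.25 → 166.
collar: 15.5 × 8.75 = 135.62 → 136.

cuff 79; back 166; collar 136.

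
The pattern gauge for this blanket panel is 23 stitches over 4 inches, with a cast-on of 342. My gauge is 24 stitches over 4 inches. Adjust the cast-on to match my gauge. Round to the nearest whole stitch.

CO 357 sts.

Scale factor = 24 / 23 = 1.043.
342 × 24 / 23 = 356.87 sts.
→ 357 sts.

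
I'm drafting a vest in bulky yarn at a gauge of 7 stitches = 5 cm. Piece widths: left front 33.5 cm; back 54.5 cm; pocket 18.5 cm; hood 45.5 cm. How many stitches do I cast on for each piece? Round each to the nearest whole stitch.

Rate = 7/5 = 1.4 sts per cm.
left front: 33.5 × 1.4 = 46.90 → 47.
back: 54.5 × 1.4 = 76.30 → 76.
pocket: 18.5 × 1.4 = 25.90 → 26.
hood: 45.5 × 1.4 = 63.70 → 64.

left front 47; back 76; pocket 26; hood 64.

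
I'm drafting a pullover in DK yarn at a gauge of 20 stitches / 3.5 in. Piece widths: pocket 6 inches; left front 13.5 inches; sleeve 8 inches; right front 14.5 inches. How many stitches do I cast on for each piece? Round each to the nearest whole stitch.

Rate = 20/3.5 = 5.714 sts per in.
pocket: 6 × 5.714 = 34.29 → 34.
left front: 13.5 × 5.714 = 77.14 → 77.
sleeve: 8 × 5.714 = 45.71 → 46.
right front: 14.5 × 5.714 = 82.86 → 83.

pocket 34; left front 77; sleeve 46; right front 83.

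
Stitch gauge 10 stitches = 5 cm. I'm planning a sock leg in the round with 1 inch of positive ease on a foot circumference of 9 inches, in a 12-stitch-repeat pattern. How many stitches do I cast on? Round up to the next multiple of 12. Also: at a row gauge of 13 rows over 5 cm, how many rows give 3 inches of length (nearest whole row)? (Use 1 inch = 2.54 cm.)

Cast on 60 stitches; work 20 rows.

Finished = 9 + 1 = 10 inches.
10 inches × 2.54 = 25.40 cm.
10/5 = 2 sts per cm; 25.40 × 2 = 50.80 sts.
Next multiple of 12 → 60.
3 inches = 7.62 cm; × 2.6 = 19.81 → 20 rows.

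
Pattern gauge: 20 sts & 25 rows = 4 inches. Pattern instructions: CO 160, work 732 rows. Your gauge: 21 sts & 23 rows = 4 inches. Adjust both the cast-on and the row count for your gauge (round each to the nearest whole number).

Stitches: 160 × 21/20 = 168.00 → 168.
Rows: 732 × 23/25 = 673.44 → 673.

Cast on 168 stitches; work 673 rows.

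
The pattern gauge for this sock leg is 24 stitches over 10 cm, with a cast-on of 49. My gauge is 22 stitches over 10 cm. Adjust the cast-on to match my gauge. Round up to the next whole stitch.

Scale factor = 22 / 24 = 0.917.
49 × 22 / 24 = 44.92 sts.
→ 45 sts.

Cast on 45 stitches.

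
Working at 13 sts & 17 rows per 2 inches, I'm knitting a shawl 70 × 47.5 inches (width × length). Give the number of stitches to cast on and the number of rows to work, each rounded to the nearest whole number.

Stitch gauge = 13/2 = 6.5 sts/in; 70 × 6.5 = 455.00 → 455 sts.
Row gauge = 17/2 = 8.5 rows/in; 47.5 × 8.5 = 403.75 → 404 rows.

Cast on 455 stitches and work 404 rows.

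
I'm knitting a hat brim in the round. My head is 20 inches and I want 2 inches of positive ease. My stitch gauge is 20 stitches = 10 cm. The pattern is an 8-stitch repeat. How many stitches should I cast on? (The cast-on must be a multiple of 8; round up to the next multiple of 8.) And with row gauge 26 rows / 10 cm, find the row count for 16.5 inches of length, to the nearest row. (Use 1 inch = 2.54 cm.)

Cast on 112 stitches; work 109 rows.

Finished = 20 + 2 = 22 inches.
22 inches × 2.54 = 55.88 cm.
20/10 = 2 sts per cm; 55.88 × 2 = 111.76 sts.
Next multiple of 8 → 112.
16.5 inches = 41.91 cm; × 2.6 = 108.97 → 109 rows.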